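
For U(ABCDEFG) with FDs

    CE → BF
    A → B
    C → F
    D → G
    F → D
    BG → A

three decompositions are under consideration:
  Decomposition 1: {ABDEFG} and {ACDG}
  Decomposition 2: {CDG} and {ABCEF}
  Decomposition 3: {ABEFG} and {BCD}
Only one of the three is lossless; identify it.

Decomposition 1: common = {ADG}, closure = {ABDG} → lossy.
Decomposition 2: common = {C}, closure = {CDFG} → lossless.
Decomposition 3: common = {B}, closure = {B} → lossy.

Decomposition 2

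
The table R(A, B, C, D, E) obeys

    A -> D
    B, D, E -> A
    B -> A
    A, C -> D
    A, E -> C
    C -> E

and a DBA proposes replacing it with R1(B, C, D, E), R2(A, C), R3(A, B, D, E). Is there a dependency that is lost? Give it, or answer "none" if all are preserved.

Check A, E → C: no single fragment contains all of {A, C, E}, and the restricted closure of {A, E} across the fragments never reaches {C}.
A → D is preserved.
B, D, E → A is preserved.
B → A is preserved.
A, C → D is preserved.
C → E is preserved.

A, E -> C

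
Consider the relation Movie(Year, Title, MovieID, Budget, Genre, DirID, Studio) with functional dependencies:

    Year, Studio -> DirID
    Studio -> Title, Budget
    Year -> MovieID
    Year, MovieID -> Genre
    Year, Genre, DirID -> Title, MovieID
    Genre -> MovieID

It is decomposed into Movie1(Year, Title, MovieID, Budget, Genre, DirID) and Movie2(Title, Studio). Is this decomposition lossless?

No

Common attributes: Movie1 ∩ Movie2 = {Title}.
No dependency enlarges {Title}, so (Title)⁺ = {Title}.
The closure contains neither all of Movie1 = {Year, Title, MovieID, Budget, Genre, DirID} nor all of Movie2 = {Title, Studio}, so the common attributes are not a superkey of either fragment. The join is lossy.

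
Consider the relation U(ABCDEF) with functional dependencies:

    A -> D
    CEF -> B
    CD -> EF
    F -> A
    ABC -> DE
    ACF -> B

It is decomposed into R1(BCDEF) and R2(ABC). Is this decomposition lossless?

No

Common attributes: R1 ∩ R2 = {BC}.
No dependency enlarges {BC}, so (BC)⁺ = {BC}.
The closure contains neither all of R1 = {BCDEF} nor all of R2 = {ABC}, so the common attributes are not a superkey of either fragment. The join is lossy.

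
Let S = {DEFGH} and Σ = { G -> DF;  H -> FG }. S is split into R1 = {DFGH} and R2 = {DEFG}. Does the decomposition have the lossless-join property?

Common attributes: R1 ∩ R2 = {DFG}.
No dependency enlarges {DFG}, so (DFG)⁺ = {DFG}.
The closure contains neither all of R1 = {DFGH} nor all of R2 = {DEFG}, so the common attributes are not a superkey of either fragment. The join is lossy.

No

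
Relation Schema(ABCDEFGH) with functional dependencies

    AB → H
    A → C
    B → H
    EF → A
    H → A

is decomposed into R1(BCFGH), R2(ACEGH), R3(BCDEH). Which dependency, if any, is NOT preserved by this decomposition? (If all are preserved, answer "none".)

EF → A

Check EF → A: no single fragment contains all of {AEF}, and the restricted closure of {EF} across the fragments never reaches {A}.
AB → H is preserved.
A → C is preserved.
B → H is preserved.
H → A is preserved.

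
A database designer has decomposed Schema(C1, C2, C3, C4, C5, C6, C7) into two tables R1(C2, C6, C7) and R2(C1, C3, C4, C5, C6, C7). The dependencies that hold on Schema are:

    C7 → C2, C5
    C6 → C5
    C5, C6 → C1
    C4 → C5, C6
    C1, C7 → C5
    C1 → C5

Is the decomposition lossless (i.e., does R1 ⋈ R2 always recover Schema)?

Yes

Common attributes: R1 ∩ R2 = {C6, C7}.
Closure of {C6, C7}: C7 → C2, C5 applies, adding C2, C5; C5, C6 → C1 applies, adding C1. So (C6, C7)⁺ = {C1, C2, C5, C6, C7}.
This closure contains every attribute of R1, so R1 ∩ R2 → R1. The join is lossless.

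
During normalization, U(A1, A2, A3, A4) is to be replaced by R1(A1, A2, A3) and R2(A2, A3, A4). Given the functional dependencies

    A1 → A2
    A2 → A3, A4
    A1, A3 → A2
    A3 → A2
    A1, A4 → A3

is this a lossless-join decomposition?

Yes

Common attributes: R1 ∩ R2 = {A2, A3}.
Closure of {A2, A3}: A2 → A3, A4 applies, adding A4. So (A2, A3)⁺ = {A2, A3, A4}.
This closure contains every attribute of R2, so R1 ∩ R2 → R2. The join is lossless.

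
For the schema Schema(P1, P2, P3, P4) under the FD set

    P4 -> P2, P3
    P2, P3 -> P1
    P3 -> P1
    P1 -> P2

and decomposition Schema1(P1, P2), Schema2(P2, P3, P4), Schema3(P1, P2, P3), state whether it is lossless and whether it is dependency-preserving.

Lossless test (chase): Rows 2 and 3 agree on P2, P3; apply P2, P3→P1 and equate their P1 entries. Row 2 is now all distinguished symbols — the join is lossless.
Dependency preservation: every FD's attributes lie within a single fragment, so each can be enforced locally — preserved.

lossless and dependency-preserving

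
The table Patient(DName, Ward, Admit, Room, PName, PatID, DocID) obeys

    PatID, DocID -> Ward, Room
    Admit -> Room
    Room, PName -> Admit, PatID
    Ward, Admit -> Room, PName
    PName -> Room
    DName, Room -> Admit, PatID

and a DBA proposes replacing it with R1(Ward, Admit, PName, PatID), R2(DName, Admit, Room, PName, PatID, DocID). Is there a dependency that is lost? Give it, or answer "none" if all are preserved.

Check PatID, DocID → Ward, Room: no single fragment contains all of {Ward, Room, PatID, DocID}, and the restricted closure of {PatID, DocID} across the fragments never reaches {Ward, Room}.
Admit → Room is preserved.
Room, PName → Admit, PatID is preserved.
Ward, Admit → Room, PName is preserved.
PName → Room is preserved.
DName, Room → Admit, PatID is preserved.

PatID, DocID -> Ward, Room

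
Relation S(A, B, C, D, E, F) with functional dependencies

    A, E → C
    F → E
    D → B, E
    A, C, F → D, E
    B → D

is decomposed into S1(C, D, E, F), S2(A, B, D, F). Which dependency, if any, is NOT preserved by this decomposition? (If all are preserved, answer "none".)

Check A, E → C: no single fragment contains all of {A, C, E}, and the restricted closure of {A, E} across the fragments never reaches {C}.
F → E is preserved.
D → B, E is preserved.
A, C, F → D, E is preserved.
B → D is preserved.

A, E → C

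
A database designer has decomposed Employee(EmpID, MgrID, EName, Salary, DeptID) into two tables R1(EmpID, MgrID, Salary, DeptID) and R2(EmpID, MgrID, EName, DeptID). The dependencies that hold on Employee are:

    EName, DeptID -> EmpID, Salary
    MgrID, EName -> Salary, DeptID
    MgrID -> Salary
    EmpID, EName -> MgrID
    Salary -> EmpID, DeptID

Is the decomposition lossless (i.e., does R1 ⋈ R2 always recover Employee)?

Common attributes: R1 ∩ R2 = {EmpID, MgrID, DeptID}.
Closure of {EmpID, MgrID, DeptID}: MgrID → Salary applies, adding Salary. So (EmpID, MgrID, DeptID)⁺ = {EmpID, MgrID, Salary, DeptID}.
This closure contains every attribute of R1, so R1 ∩ R2 → R1. The join is lossless.

Yes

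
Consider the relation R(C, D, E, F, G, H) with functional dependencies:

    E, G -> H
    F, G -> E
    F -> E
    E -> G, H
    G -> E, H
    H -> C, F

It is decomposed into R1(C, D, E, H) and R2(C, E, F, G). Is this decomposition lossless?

Yes

Common attributes: R1 ∩ R2 = {C, E}.
Closure of {C, E}: E → G, H applies, adding G, H; H → C, F applies, adding F. So (C, E)⁺ = {C, E, F, G, H}.
This closure contains every attribute of R2, so R1 ∩ R2 → R2. The join is lossless.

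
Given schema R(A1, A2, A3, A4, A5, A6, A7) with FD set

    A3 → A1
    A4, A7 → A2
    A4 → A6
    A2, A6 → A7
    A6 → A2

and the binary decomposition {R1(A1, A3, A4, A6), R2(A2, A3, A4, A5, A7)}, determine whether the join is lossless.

Common attributes: R1 ∩ R2 = {A3, A4}.
Closure of {A3, A4}: A3 → A1 applies, adding A1; A4 → A6 applies, adding A6; A6 → A2 applies, adding A2; A2, A6 → A7 applies, adding A7. So (A3, A4)⁺ = {A1, A2, A3, A4, A6, A7}.
This closure contains every attribute of R1, so R1 ∩ R2 → R1. The join is lossless.

Yes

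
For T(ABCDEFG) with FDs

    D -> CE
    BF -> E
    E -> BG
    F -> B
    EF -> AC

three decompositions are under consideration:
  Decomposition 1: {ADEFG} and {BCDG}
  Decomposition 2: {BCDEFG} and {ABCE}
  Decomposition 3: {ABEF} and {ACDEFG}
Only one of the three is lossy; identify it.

Decomposition 1: common = {DG}, closure = {BCDEG} → lossless.
Decomposition 2: common = {BCE}, closure = {BCEG} → lossy.
Decomposition 3: common = {AEF}, closure = {ABCEFG} → lossless.

Decomposition 2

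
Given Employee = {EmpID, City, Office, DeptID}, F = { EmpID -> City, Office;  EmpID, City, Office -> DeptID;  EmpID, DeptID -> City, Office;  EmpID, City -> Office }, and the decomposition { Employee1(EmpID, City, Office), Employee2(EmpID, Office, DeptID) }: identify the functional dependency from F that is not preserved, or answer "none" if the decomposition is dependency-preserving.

none

EmpID → City, Office lies within Employee1.
EmpID, City, Office → DeptID: restricted closure across fragments reaches DeptID.
EmpID, DeptID → City, Office: restricted closure across fragments reaches City, Office.
EmpID, City → Office lies within Employee1.
Every dependency is enforceable on the fragments, so the decomposition is dependency-preserving.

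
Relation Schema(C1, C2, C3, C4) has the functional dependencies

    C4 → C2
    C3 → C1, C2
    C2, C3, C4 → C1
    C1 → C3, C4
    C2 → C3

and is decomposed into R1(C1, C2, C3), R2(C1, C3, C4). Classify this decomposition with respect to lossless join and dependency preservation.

Lossless test: (C1, C3)⁺ = {C1, C2, C3, C4}, which contains all of one fragment — lossless.
Dependency preservation: C4 → C2; C2, C3, C4 → C1 are not contained in any single fragment, but the restricted closure of each left-hand side across the fragments still reaches the right-hand side; the remaining FDs each lie inside some fragment. All dependencies are preserved.

lossless and dependency-preserving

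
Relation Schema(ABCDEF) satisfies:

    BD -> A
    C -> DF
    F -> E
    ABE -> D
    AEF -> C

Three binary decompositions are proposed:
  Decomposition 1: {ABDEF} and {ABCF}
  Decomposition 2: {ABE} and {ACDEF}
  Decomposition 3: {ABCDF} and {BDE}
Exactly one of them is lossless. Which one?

Decomposition 1: common = {ABF}, closure = {ABCDEF} → lossless.
Decomposition 2: common = {AE}, closure = {AE} → lossy.
Decomposition 3: common = {BD}, closure = {ABD} → lossy.

Decomposition 1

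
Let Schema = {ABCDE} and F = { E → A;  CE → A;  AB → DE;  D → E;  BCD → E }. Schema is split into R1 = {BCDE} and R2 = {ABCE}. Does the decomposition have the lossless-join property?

Common attributes: R1 ∩ R2 = {BCE}.
Closure of {BCE}: E → A applies, adding A; AB → DE applies, adding D. So (BCE)⁺ = {ABCDE}.
This closure contains every attribute of R1, so R1 ∩ R2 → R1. The join is lossless.

Yes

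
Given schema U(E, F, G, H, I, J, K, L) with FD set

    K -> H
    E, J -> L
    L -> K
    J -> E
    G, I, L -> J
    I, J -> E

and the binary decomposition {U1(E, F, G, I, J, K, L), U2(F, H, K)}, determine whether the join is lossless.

Common attributes: U1 ∩ U2 = {F, K}.
Closure of {F, K}: K → H applies, adding H. So (F, K)⁺ = {F, H, K}.
This closure contains every attribute of U2, so U1 ∩ U2 → U2. The join is lossless.

Yes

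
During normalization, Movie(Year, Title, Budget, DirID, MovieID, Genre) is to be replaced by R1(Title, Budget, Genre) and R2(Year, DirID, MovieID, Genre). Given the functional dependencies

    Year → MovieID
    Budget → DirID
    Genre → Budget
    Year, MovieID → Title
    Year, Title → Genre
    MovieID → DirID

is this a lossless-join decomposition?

No

Common attributes: R1 ∩ R2 = {Genre}.
Closure of {Genre}: Genre → Budget applies, adding Budget; Budget → DirID applies, adding DirID. So (Genre)⁺ = {Budget, DirID, Genre}.
The closure contains neither all of R1 = {Title, Budget, Genre} nor all of R2 = {Year, DirID, MovieID, Genre}, so the common attributes are not a superkey of either fragment. The join is lossy.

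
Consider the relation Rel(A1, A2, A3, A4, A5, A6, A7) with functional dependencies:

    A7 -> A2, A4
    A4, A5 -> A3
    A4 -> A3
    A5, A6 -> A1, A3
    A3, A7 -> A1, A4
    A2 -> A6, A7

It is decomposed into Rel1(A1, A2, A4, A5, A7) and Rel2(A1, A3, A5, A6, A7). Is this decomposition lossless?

Common attributes: Rel1 ∩ Rel2 = {A1, A5, A7}.
Closure of {A1, A5, A7}: A7 → A2, A4 applies, adding A2, A4; A4, A5 → A3 applies, adding A3; A2 → A6, A7 applies, adding A6. So (A1, A5, A7)⁺ = {A1, A2, A3, A4, A5, A6, A7}.
This closure contains every attribute of Rel1, so Rel1 ∩ Rel2 → Rel1. The join is lossless.

Yes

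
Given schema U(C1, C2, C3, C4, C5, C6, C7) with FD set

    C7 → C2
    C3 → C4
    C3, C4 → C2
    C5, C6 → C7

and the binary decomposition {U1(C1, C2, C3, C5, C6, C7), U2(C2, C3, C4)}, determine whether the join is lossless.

Common attributes: U1 ∩ U2 = {C2, C3}.
Closure of {C2, C3}: C3 → C4 applies, adding C4. So (C2, C3)⁺ = {C2, C3, C4}.
This closure contains every attribute of U2, so U1 ∩ U2 → U2. The join is lossless.

Yes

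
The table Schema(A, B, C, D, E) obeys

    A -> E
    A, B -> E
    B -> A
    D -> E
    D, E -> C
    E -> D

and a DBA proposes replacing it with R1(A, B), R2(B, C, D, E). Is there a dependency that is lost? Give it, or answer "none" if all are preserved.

A -> E

Check A → E: no single fragment contains all of {A, E}, and the restricted closure of {A} across the fragments never reaches {E}.
A, B → E is preserved.
B → A is preserved.
D → E is preserved.
D, E → C is preserved.
E → D is preserved.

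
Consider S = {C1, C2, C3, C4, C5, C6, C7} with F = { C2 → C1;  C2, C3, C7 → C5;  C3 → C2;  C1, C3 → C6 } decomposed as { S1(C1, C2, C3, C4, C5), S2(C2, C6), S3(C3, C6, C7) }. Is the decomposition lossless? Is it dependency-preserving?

lossy and not dependency-preserving

Lossless test (chase): Rows 1 and 2 agree on C2; apply C2→C1 and equate their C1 entries. Rows 1 and 3 agree on C3; apply C3→C2 and equate their C2 entries. Rows 1 and 3 agree on C2; apply C2→C1 and equate their C1 entries. Rows 1 and 3 agree on C1, C3; apply C1, C3→C6 and equate their C6 entries. No row becomes fully distinguished — the join is lossy.
Dependency preservation: the restricted closure of {C2, C3, C7} across the fragments never reaches {C5}, so C2, C3, C7 → C5 cannot be enforced without a join — not preserved.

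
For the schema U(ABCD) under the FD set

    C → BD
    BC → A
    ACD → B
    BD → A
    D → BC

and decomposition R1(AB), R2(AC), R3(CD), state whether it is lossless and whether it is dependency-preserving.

lossy and not dependency-preserving

Lossless test (chase): Rows 2 and 3 agree on C; apply C→BD and equate their BD entries. Rows 2 and 3 agree on BC; apply BC→A and equate their A entries. No row becomes fully distinguished — the join is lossy.
Dependency preservation: the restricted closure of {C} across the fragments never reaches {BD}, so C → BD cannot be enforced without a join — not preserved.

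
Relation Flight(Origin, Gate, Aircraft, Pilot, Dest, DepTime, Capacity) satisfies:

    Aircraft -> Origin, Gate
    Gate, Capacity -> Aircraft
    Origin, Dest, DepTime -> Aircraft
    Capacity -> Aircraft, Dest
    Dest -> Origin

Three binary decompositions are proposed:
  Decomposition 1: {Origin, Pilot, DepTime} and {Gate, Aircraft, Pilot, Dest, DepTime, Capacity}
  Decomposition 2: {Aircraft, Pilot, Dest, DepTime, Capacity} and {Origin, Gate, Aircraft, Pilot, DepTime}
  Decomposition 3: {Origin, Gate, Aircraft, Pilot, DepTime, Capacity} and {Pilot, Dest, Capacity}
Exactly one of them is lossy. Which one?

Decomposition 1

Decomposition 1: common = {Pilot, DepTime}, closure = {Pilot, DepTime} → lossy.
Decomposition 2: common = {Aircraft, Pilot, DepTime}, closure = {Origin, Gate, Aircraft, Pilot, DepTime} → lossless.
Decomposition 3: common = {Pilot, Capacity}, closure = {Origin, Gate, Aircraft, Pilot, Dest, Capacity} → lossless.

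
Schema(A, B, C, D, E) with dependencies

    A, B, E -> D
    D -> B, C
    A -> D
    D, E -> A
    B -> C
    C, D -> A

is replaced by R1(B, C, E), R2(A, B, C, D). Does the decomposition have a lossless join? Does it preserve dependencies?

lossy but dependency-preserving

Lossless test: (B, C)⁺ = {B, C}, which is a superkey of neither fragment — lossy.
Dependency preservation: A, B, E → D; D, E → A are not contained in any single fragment, but the restricted closure of each left-hand side across the fragments still reaches the right-hand side; the remaining FDs each lie inside some fragment. All dependencies are preserved.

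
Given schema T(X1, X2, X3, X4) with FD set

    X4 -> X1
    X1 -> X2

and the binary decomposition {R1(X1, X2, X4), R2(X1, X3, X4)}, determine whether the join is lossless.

Yes

Common attributes: R1 ∩ R2 = {X1, X4}.
Closure of {X1, X4}: X1 → X2 applies, adding X2. So (X1, X4)⁺ = {X1, X2, X4}.
This closure contains every attribute of R1, so R1 ∩ R2 → R1. The join is lossless.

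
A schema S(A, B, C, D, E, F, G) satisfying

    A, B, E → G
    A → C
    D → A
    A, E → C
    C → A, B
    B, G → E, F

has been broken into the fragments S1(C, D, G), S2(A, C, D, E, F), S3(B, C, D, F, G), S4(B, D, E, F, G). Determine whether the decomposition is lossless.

Chase test. Columns are A, B, C, D, E, F, G; row i has aⱼ where attribute j ∈ Si, else bᵢⱼ.
Initial tableau (one row per fragment):
  row 1: b11 b12 a3 a4 b15 b16 a7
  row 2: a1 b22 a3 a4 a5 a6 b27
  row 3: b31 a2 a3 a4 b35 a6 a7
  row 4: b41 a2 b43 a4 a5 a6 a7
Rows 1 and 2 agree on D; apply D→A and equate their A entries.
Rows 1 and 3 agree on D; apply D→A and equate their A entries.
Rows 1 and 4 agree on D; apply D→A and equate their A entries.
Rows 2 and 4 agree on A, E; apply A, E→C and equate their C entries.
Rows 1 and 2 agree on C; apply C→A, B and equate their A, B entries.
Rows 1 and 3 agree on C; apply C→A, B and equate their A, B entries.
Rows 1 and 3 agree on B, G; apply B, G→E, F and equate their E, F entries.
Rows 1 and 4 agree on B, G; apply B, G→E, F and equate their E, F entries.
Rows 1 and 2 agree on A, B, E; apply A, B, E→G and equate their G entries.
Row 1 is now all distinguished symbols — the join is lossless.

Yes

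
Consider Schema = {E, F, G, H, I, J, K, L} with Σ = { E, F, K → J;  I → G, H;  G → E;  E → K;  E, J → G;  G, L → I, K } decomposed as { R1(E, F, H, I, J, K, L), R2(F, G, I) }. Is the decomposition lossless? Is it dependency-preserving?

Lossless test: (F, I)⁺ = {E, F, G, H, I, J, K}, which contains all of one fragment — lossless.
Dependency preservation: the restricted closure of {G} across the fragments never reaches {E}, so G → E cannot be enforced without a join — not preserved.

lossless but not dependency-preserving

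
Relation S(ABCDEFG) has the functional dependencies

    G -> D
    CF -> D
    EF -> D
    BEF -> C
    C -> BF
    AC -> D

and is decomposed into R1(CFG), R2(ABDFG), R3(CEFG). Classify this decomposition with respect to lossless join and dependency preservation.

Lossless test (chase): Rows 1 and 2 agree on G; apply G→D and equate their D entries. Rows 1 and 3 agree on G; apply G→D and equate their D entries. Rows 1 and 3 agree on C; apply C→BF and equate their BF entries. No row becomes fully distinguished — the join is lossy.
Dependency preservation: the restricted closure of {CF} across the fragments never reaches {D}, so CF → D cannot be enforced without a join — not preserved.

lossy and not dependency-preserving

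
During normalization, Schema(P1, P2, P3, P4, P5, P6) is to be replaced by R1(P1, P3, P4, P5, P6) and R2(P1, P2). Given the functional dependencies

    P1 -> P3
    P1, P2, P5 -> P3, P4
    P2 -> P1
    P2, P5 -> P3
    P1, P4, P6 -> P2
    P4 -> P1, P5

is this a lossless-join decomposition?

Common attributes: R1 ∩ R2 = {P1}.
Closure of {P1}: P1 → P3 applies, adding P3. So (P1)⁺ = {P1, P3}.
The closure contains neither all of R1 = {P1, P3, P4, P5, P6} nor all of R2 = {P1, P2}, so the common attributes are not a superkey of either fragment. The join is lossy.

No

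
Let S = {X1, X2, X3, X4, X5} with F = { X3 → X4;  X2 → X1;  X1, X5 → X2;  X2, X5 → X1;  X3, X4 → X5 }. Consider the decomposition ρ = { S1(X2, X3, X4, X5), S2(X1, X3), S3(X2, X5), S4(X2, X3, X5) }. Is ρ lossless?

No

Chase test. Columns are X1, X2, X3, X4, X5; row i has aⱼ where attribute j ∈ Si, else bᵢⱼ.
Initial tableau (one row per fragment):
  row 1: b11 a2 a3 a4 a5
  row 2: a1 b22 a3 b24 b25
  row 3: b31 a2 b33 b34 a5
  row 4: b41 a2 a3 b44 a5
Rows 1 and 2 agree on X3; apply X3→X4 and equate their X4 entries.
Rows 1 and 4 agree on X3; apply X3→X4 and equate their X4 entries.
Rows 1 and 3 agree on X2; apply X2→X1 and equate their X1 entries.
Rows 1 and 4 agree on X2; apply X2→X1 and equate their X1 entries.
Rows 1 and 2 agree on X3, X4; apply X3, X4→X5 and equate their X5 entries.
No row becomes fully distinguished — the join is lossy.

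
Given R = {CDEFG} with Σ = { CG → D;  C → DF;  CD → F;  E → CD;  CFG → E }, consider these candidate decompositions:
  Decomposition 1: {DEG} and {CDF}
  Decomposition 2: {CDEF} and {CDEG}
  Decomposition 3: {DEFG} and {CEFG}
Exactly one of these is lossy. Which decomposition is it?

Decomposition 1

Decomposition 1: common = {D}, closure = {D} → lossy.
Decomposition 2: common = {CDE}, closure = {CDEF} → lossless.
Decomposition 3: common = {EFG}, closure = {CDEFG} → lossless.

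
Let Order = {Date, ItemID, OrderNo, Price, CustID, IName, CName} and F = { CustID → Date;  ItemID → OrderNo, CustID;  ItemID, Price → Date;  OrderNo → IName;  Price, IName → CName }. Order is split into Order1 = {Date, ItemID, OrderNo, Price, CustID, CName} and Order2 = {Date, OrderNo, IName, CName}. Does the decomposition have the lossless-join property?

Yes

Common attributes: Order1 ∩ Order2 = {Date, OrderNo, CName}.
Closure of {Date, OrderNo, CName}: OrderNo → IName applies, adding IName. So (Date, OrderNo, CName)⁺ = {Date, OrderNo, IName, CName}.
This closure contains every attribute of Order2, so Order1 ∩ Order2 → Order2. The join is lossless.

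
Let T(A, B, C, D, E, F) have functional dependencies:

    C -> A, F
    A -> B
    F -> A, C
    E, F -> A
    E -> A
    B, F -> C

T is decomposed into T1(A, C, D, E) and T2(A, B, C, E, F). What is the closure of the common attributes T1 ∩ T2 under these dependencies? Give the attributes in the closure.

T1 ∩ T2 = {A, C, E}.
C → A, F applies, adding F
A → B applies, adding B
Closure: {A, B, C, E, F}.

A, B, C, E, F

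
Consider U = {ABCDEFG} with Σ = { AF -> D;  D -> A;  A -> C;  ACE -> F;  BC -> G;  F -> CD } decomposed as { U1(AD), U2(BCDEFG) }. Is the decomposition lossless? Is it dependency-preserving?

lossless but not dependency-preserving

Lossless test: (D)⁺ = {ACD}, which contains all of one fragment — lossless.
Dependency preservation: the restricted closure of {A} across the fragments never reaches {C}, so A → C cannot be enforced without a join — not preserved.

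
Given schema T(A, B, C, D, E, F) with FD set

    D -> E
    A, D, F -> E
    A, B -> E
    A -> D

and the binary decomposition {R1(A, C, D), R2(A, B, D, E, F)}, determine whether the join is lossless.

No

Common attributes: R1 ∩ R2 = {A, D}.
Closure of {A, D}: D → E applies, adding E. So (A, D)⁺ = {A, D, E}.
The closure contains neither all of R1 = {A, C, D} nor all of R2 = {A, B, D, E, F}, so the common attributes are not a superkey of either fragment. The join is lossy.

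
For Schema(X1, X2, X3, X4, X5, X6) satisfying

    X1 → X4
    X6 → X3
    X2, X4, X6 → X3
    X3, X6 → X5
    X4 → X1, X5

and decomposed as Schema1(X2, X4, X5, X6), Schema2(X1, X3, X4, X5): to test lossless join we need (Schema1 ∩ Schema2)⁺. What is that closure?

X1, X4, X5

Schema1 ∩ Schema2 = {X4, X5}.
X4 → X1, X5 applies, adding X1
Closure: {X1, X4, X5}.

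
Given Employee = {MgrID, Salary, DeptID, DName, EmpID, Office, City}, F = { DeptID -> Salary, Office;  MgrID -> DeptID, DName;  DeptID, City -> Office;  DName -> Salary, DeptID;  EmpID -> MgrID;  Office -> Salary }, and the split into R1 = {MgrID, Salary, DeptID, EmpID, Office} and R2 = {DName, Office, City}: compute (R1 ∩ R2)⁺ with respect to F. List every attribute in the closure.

R1 ∩ R2 = {Office}.
Office → Salary applies, adding Salary
Closure: {Salary, Office}.

Salary, Office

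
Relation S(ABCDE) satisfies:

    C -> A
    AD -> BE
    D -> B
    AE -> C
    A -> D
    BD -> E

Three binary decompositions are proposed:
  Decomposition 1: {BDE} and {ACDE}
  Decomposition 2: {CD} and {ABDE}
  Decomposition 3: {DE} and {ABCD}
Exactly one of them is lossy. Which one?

Decomposition 2

Decomposition 1: common = {DE}, closure = {BDE} → lossless.
Decomposition 2: common = {D}, closure = {BDE} → lossy.
Decomposition 3: common = {D}, closure = {BDE} → lossless.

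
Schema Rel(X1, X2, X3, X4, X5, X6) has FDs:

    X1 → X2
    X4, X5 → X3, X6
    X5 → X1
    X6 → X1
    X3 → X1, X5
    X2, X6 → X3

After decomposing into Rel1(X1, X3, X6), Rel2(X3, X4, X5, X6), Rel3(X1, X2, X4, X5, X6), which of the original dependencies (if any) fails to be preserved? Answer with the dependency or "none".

X1 → X2 lies within Rel3.
X4, X5 → X3, X6 lies within Rel2.
X5 → X1 lies within Rel3.
X6 → X1 lies within Rel1.
X3 → X1, X5: restricted closure across fragments reaches X1, X5.
X2, X6 → X3: restricted closure across fragments reaches X3.
Every dependency is enforceable on the fragments, so the decomposition is dependency-preserving.

none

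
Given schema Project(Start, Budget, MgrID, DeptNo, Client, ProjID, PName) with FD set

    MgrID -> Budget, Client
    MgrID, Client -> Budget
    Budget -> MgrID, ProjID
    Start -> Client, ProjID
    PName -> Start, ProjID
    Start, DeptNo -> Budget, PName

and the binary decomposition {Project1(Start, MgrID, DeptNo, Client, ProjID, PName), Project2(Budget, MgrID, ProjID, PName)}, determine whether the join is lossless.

Yes

Common attributes: Project1 ∩ Project2 = {MgrID, ProjID, PName}.
Closure of {MgrID, ProjID, PName}: MgrID → Budget, Client applies, adding Budget, Client; PName → Start, ProjID applies, adding Start. So (MgrID, ProjID, PName)⁺ = {Start, Budget, MgrID, Client, ProjID, PName}.
This closure contains every attribute of Project2, so Project1 ∩ Project2 → Project2. The join is lossless.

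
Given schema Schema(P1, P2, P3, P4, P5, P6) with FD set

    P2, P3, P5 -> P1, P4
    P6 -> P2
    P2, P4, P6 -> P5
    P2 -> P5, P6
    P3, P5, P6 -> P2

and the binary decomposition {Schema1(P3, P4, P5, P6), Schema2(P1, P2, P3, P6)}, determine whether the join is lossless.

Yes

Common attributes: Schema1 ∩ Schema2 = {P3, P6}.
Closure of {P3, P6}: P6 → P2 applies, adding P2; P2 → P5, P6 applies, adding P5; P2, P3, P5 → P1, P4 applies, adding P1, P4. So (P3, P6)⁺ = {P1, P2, P3, P4, P5, P6}.
This closure contains every attribute of Schema1, so Schema1 ∩ Schema2 → Schema1. The join is lossless.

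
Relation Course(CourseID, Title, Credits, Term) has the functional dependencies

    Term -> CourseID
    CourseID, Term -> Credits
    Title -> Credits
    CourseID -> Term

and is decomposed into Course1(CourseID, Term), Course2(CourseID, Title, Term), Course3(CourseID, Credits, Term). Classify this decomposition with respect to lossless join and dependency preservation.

lossless but not dependency-preserving

Lossless test (chase): Rows 1 and 2 agree on CourseID, Term; apply CourseID, Term→Credits and equate their Credits entries. Rows 1 and 3 agree on CourseID, Term; apply CourseID, Term→Credits and equate their Credits entries. Row 2 is now all distinguished symbols — the join is lossless.
Dependency preservation: the restricted closure of {Title} across the fragments never reaches {Credits}, so Title → Credits cannot be enforced without a join — not preserved.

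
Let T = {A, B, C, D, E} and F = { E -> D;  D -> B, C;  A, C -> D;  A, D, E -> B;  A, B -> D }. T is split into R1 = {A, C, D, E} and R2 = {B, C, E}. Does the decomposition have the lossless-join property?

Yes

Common attributes: R1 ∩ R2 = {C, E}.
Closure of {C, E}: E → D applies, adding D; D → B, C applies, adding B. So (C, E)⁺ = {B, C, D, E}.
This closure contains every attribute of R2, so R1 ∩ R2 → R2. The join is lossless.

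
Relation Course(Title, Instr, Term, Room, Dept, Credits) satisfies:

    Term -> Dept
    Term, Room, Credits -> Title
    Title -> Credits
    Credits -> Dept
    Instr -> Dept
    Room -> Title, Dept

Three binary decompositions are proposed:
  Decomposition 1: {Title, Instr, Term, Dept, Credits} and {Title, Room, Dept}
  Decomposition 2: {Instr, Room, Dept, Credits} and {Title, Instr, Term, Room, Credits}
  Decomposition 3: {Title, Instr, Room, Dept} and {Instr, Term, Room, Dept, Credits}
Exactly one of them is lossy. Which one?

Decomposition 1

Decomposition 1: common = {Title, Dept}, closure = {Title, Dept, Credits} → lossy.
Decomposition 2: common = {Instr, Room, Credits}, closure = {Title, Instr, Room, Dept, Credits} → lossless.
Decomposition 3: common = {Instr, Room, Dept}, closure = {Title, Instr, Room, Dept, Credits} → lossless.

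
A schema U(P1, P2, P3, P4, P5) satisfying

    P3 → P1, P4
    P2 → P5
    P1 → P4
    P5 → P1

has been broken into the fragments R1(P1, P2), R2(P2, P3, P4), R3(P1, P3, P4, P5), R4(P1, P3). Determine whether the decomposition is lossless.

Chase test. Columns are P1, P2, P3, P4, P5; row i has aⱼ where attribute j ∈ Ri, else bᵢⱼ.
Initial tableau (one row per fragment):
  row 1: a1 a2 b13 b14 b15
  row 2: b21 a2 a3 a4 b25
  row 3: a1 b32 a3 a4 a5
  row 4: a1 b42 a3 b44 b45
Rows 2 and 3 agree on P3; apply P3→P1, P4 and equate their P1, P4 entries.
Rows 2 and 4 agree on P3; apply P3→P1, P4 and equate their P1, P4 entries.
Rows 1 and 2 agree on P2; apply P2→P5 and equate their P5 entries.
Rows 1 and 2 agree on P1; apply P1→P4 and equate their P4 entries.
No row becomes fully distinguished — the join is lossy.

No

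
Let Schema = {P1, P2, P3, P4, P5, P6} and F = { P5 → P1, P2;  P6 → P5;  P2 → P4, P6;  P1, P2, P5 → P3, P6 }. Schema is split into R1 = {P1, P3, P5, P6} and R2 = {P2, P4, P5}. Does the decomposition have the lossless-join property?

Yes

Common attributes: R1 ∩ R2 = {P5}.
Closure of {P5}: P5 → P1, P2 applies, adding P1, P2; P2 → P4, P6 applies, adding P4, P6; P1, P2, P5 → P3, P6 applies, adding P3. So (P5)⁺ = {P1, P2, P3, P4, P5, P6}.
This closure contains every attribute of R1, so R1 ∩ R2 → R1. The join is lossless.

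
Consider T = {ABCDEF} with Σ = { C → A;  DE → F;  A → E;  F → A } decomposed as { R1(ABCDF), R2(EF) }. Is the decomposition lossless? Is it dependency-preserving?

lossless but not dependency-preserving

Lossless test: (F)⁺ = {AEF}, which contains all of one fragment — lossless.
Dependency preservation: the restricted closure of {DE} across the fragments never reaches {F}, so DE → F cannot be enforced without a join — not preserved.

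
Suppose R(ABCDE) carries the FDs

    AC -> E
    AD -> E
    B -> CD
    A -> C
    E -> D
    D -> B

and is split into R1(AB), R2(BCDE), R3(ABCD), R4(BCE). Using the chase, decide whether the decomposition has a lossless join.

Chase test. Columns are ABCDE; row i has aⱼ where attribute j ∈ Ri, else bᵢⱼ.
Initial tableau (one row per fragment):
  row 1: a1 a2 b13 b14 b15
  row 2: b21 a2 a3 a4 a5
  row 3: a1 a2 a3 a4 b35
  row 4: b41 a2 a3 b44 a5
Rows 1 and 2 agree on B; apply B→CD and equate their CD entries.
Rows 1 and 4 agree on B; apply B→CD and equate their CD entries.
Rows 1 and 3 agree on AC; apply AC→E and equate their E entries.
No row becomes fully distinguished — the join is lossy.

No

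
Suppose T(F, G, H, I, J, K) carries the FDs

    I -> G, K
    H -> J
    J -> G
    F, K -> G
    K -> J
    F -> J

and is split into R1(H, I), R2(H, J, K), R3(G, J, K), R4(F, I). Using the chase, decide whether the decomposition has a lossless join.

No

Chase test. Columns are F, G, H, I, J, K; row i has aⱼ where attribute j ∈ Ri, else bᵢⱼ.
Initial tableau (one row per fragment):
  row 1: b11 b12 a3 a4 b15 b16
  row 2: b21 b22 a3 b24 a5 a6
  row 3: b31 a2 b33 b34 a5 a6
  row 4: a1 b42 b43 a4 b45 b46
Rows 1 and 4 agree on I; apply I→G, K and equate their G, K entries.
Rows 1 and 2 agree on H; apply H→J and equate their J entries.
Rows 1 and 2 agree on J; apply J→G and equate their G entries.
Rows 1 and 3 agree on J; apply J→G and equate their G entries.
Rows 1 and 4 agree on K; apply K→J and equate their J entries.
No row becomes fully distinguished — the join is lossy.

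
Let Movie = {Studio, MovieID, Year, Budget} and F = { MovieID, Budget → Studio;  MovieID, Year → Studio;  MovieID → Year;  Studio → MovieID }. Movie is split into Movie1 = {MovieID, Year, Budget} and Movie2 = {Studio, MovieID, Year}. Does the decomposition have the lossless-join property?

Yes

Common attributes: Movie1 ∩ Movie2 = {MovieID, Year}.
Closure of {MovieID, Year}: MovieID, Year → Studio applies, adding Studio. So (MovieID, Year)⁺ = {Studio, MovieID, Year}.
This closure contains every attribute of Movie2, so Movie1 ∩ Movie2 → Movie2. The join is lossless.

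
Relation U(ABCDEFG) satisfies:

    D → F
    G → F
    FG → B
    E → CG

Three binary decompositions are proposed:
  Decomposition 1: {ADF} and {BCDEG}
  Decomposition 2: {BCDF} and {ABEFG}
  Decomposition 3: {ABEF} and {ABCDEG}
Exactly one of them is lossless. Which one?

Decomposition 1: common = {D}, closure = {DF} → lossy.
Decomposition 2: common = {BF}, closure = {BF} → lossy.
Decomposition 3: common = {ABE}, closure = {ABCEFG} → lossless.

Decomposition 3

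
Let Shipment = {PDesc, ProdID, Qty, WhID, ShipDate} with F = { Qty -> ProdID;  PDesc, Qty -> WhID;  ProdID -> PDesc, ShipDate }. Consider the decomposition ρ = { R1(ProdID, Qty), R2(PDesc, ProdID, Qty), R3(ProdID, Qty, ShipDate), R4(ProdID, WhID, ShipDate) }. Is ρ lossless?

No

Chase test. Columns are PDesc, ProdID, Qty, WhID, ShipDate; row i has aⱼ where attribute j ∈ Ri, else bᵢⱼ.
Initial tableau (one row per fragment):
  row 1: b11 a2 a3 b14 b15
  row 2: a1 a2 a3 b24 b25
  row 3: b31 a2 a3 b34 a5
  row 4: b41 a2 b43 a4 a5
Rows 1 and 2 agree on ProdID; apply ProdID→PDesc, ShipDate and equate their PDesc, ShipDate entries.
Rows 1 and 3 agree on ProdID; apply ProdID→PDesc, ShipDate and equate their PDesc, ShipDate entries.
Rows 1 and 4 agree on ProdID; apply ProdID→PDesc, ShipDate and equate their PDesc, ShipDate entries.
Rows 1 and 2 agree on PDesc, Qty; apply PDesc, Qty→WhID and equate their WhID entries.
Rows 1 and 3 agree on PDesc, Qty; apply PDesc, Qty→WhID and equate their WhID entries.
No row becomes fully distinguished — the join is lossy.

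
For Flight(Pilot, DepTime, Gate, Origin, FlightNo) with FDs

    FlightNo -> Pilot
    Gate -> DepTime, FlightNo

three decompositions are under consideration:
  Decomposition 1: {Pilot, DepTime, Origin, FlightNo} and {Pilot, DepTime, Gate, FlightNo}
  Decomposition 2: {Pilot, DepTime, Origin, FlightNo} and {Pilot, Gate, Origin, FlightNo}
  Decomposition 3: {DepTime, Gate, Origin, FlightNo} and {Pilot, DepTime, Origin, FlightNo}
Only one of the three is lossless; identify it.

Decomposition 1: common = {Pilot, DepTime, FlightNo}, closure = {Pilot, DepTime, FlightNo} → lossy.
Decomposition 2: common = {Pilot, Origin, FlightNo}, closure = {Pilot, Origin, FlightNo} → lossy.
Decomposition 3: common = {DepTime, Origin, FlightNo}, closure = {Pilot, DepTime, Origin, FlightNo} → lossless.

Decomposition 3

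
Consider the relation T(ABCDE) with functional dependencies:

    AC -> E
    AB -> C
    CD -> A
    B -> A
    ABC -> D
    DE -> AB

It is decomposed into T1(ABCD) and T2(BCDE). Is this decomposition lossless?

Yes

Common attributes: T1 ∩ T2 = {BCD}.
Closure of {BCD}: CD → A applies, adding A; AC → E applies, adding E. So (BCD)⁺ = {ABCDE}.
This closure contains every attribute of T1, so T1 ∩ T2 → T1. The join is lossless.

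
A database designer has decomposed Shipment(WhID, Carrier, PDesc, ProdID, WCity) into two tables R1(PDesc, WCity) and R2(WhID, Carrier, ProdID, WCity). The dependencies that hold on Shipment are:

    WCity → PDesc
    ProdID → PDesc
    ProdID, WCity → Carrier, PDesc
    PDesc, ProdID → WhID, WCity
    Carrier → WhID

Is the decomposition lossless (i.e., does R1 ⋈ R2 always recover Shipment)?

Yes

Common attributes: R1 ∩ R2 = {WCity}.
Closure of {WCity}: WCity → PDesc applies, adding PDesc. So (WCity)⁺ = {PDesc, WCity}.
This closure contains every attribute of R1, so R1 ∩ R2 → R1. The join is lossless.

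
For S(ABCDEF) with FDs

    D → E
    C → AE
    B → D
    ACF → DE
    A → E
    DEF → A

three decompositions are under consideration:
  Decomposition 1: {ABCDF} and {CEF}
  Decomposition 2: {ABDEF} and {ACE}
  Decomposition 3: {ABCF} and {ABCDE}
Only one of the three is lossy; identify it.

Decomposition 1: common = {CF}, closure = {ACDEF} → lossless.
Decomposition 2: common = {AE}, closure = {AE} → lossy.
Decomposition 3: common = {ABC}, closure = {ABCDE} → lossless.

Decomposition 2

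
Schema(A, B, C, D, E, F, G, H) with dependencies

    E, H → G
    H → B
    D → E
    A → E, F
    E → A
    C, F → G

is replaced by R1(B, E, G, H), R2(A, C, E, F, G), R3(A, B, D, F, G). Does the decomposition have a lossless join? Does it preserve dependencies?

Lossless test (chase): Rows 2 and 3 agree on A; apply A→E, F and equate their E, F entries. Rows 1 and 2 agree on E; apply E→A and equate their A entries. Rows 1 and 2 agree on A; apply A→E, F and equate their E, F entries. No row becomes fully distinguished — the join is lossy.
Dependency preservation: D → E is not contained in any single fragment, but the restricted closure of its left-hand side across the fragments still reaches the right-hand side; the remaining FDs each lie inside some fragment. All dependencies are preserved.

lossy but dependency-preserving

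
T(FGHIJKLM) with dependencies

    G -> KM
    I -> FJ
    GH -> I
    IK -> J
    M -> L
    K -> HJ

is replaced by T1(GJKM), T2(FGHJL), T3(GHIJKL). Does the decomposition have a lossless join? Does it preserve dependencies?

lossless but not dependency-preserving

Lossless test (chase): Rows 1 and 2 agree on G; apply G→KM and equate their KM entries. Rows 1 and 3 agree on G; apply G→KM and equate their KM entries. Rows 2 and 3 agree on GH; apply GH→I and equate their I entries. Rows 1 and 2 agree on M; apply M→L and equate their L entries. Rows 1 and 2 agree on K; apply K→HJ and equate their HJ entries. Rows 2 and 3 agree on I; apply I→FJ and equate their FJ entries. Rows 1 and 2 agree on GH; apply GH→I and equate their I entries. Rows 1 and 2 agree on I; apply I→FJ and equate their FJ entries. Row 1 is now all distinguished symbols — the join is lossless.
Dependency preservation: the restricted closure of {I} across the fragments never reaches {FJ}, so I → FJ cannot be enforced without a join — not preserved.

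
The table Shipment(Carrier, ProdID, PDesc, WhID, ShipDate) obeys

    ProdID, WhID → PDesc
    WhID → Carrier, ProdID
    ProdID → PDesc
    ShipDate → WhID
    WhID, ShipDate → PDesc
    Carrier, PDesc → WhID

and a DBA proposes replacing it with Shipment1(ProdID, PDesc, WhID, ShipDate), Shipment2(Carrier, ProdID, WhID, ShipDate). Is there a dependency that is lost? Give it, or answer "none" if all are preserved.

Check Carrier, PDesc → WhID: no single fragment contains all of {Carrier, PDesc, WhID}, and the restricted closure of {Carrier, PDesc} across the fragments never reaches {WhID}.
ProdID, WhID → PDesc is preserved.
WhID → Carrier, ProdID is preserved.
ProdID → PDesc is preserved.
ShipDate → WhID is preserved.
WhID, ShipDate → PDesc is preserved.

Carrier, PDesc → WhID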